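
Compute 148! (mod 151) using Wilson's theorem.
(150)! = (148)! × (149) × (150) ≡ -1 (mod 151). So (148)! ≡ -1 × [(150)(149)]^(-1) ≡ 75 (mod 151)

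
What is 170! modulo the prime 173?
(172)! = (170)! × (171) × (172) ≡ -1 mod 173. So (170)! ≡ -1 × [(172)(171)]^(-1) ≡ 86 mod 173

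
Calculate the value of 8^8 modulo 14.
By repeated squaring (mod 14): 8^{1}≡8, 8^{2}≡8, 8^{4}≡8, 8^{8}≡8. So 8^{8} ≡ 8 (mod 14)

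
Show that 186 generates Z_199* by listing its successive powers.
186^1, 186^2, ..., 186^{198} mod 199: [186, 169, 191, 104, 41, 64, 163, 70, 85, 89, 37, 116, 84, 102, 67, 124, 179, 61, 3, 160, 109, 175, 113, 123, 192, 91, 11, 56, 68, 111, 149, 53, 107, 2, 173, 139, 183, 9, 82, 128, 127, 140, 170, 178, 74, 33, 168, 5, 134, 49, 159, 122, 6, 121, 19, 151, 27, 47, 185, 182, 22, 112, 136, 23, 99, 106, 15, 4, 147, 79, 167, 18, 164, 57, 55, 81, 141, 157, 148, 66, 137, 10, 69, 98, 119, 45, 12, 43, 38, 103, 54, 94, 171, 165, 44, 25, 73, 46, 198, 13, 30, 8, 95, 158, 135, 36, 129, 114, 110, 162, 83, 115, 97, 132, 75, 20, 138, 196, 39, 90, 24, 86, 76, 7, 108, 188, 143, 131, 88, 50, 146, 92, 197, 26, 60, 16, 190, 117, 71, 72, 59, 29, 21, 125, 166, 31, 194, 65, 150, 40, 77, 193, 78, 180, 48, 172, 152, 14, 17, 177, 87, 63, 176, 100, 93, 184, 195, 52, 120, 32, 181, 35, 142, 144, 118, 58, 42, 51, 133, 62, 189, 130, 101, 80, 154, 187, 156, 161, 96, 145, 105, 28, 34, 155, 174, 126, 153, 1]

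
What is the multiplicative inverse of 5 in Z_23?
Since 23 is prime, by Fermat 5^(-1) ≡ 5^{21} ≡ 14 (mod 23). Verify: 5 × 14 = 70 ≡ 1 (mod 23)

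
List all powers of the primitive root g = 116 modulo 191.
116^1, 116^2, ..., 116^{190} mod 191: [116, 86, 44, 138, 155, 26, 151, 135, 189, 150, 19, 103, 106, 72, 139, 80, 112, 4, 82, 153, 176, 170, 47, 104, 31, 158, 183, 27, 76, 30, 42, 97, 174, 129, 66, 16, 137, 39, 131, 107, 188, 34, 124, 59, 159, 108, 113, 120, 168, 6, 123, 134, 73, 64, 166, 156, 142, 46, 179, 136, 114, 45, 63, 50, 70, 98, 99, 24, 110, 154, 101, 65, 91, 51, 186, 184, 143, 162, 74, 180, 61, 9, 89, 10, 14, 96, 58, 43, 22, 69, 173, 13, 171, 163, 190, 75, 105, 147, 53, 36, 165, 40, 56, 2, 41, 172, 88, 85, 119, 52, 111, 79, 187, 109, 38, 15, 21, 144, 87, 160, 33, 8, 164, 115, 161, 149, 94, 17, 62, 125, 175, 54, 152, 60, 84, 3, 157, 67, 132, 32, 83, 78, 71, 23, 185, 68, 57, 118, 127, 25, 35, 49, 145, 12, 55, 77, 146, 128, 141, 121, 93, 92, 167, 81, 37, 90, 126, 100, 140, 5, 7, 48, 29, 117, 11, 130, 182, 102, 181, 177, 95, 133, 148, 169, 122, 18, 178, 20, 28, 1]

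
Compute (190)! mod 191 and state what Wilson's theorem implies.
(190)! mod 191 = 190. Since this equals -1 (mod 191), Wilson confirms 191 is prime.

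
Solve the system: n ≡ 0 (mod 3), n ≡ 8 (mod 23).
M = 3 × 23 = 69. M₁ = 23, y₁ ≡ 2 (mod 3). M₂ = 3, y₂ ≡ 8 (mod 23). n = 0×23×2 + 8×3×8 ≡ 54 (mod 69)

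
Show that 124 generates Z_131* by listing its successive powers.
124^1, 124^2, ..., 124^{130} mod 131: [124, 49, 50, 43, 92, 11, 54, 15, 26, 80, 95, 121, 70, 34, 24, 94, 128, 21, 115, 112, 2, 117, 98, 100, 86, 53, 22, 108, 30, 52, 29, 59, 111, 9, 68, 48, 57, 125, 42, 99, 93, 4, 103, 65, 69, 41, 106, 44, 85, 60, 104, 58, 118, 91, 18, 5, 96, 114, 119, 84, 67, 55, 8, 75, 130, 7, 82, 81, 88, 39, 120, 77, 116, 105, 51, 36, 10, 61, 97, 107, 37, 3, 110, 16, 19, 129, 14, 33, 31, 45, 78, 109, 23, 101, 79, 102, 72, 20, 122, 63, 83, 74, 6, 89, 32, 38, 127, 28, 66, 62, 90, 25, 87, 46, 71, 27, 73, 13, 40, 113, 126, 35, 17, 12, 47, 64, 76, 123, 56, 1]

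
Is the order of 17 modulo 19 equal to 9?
Powers of 17 mod 19: 17^1≡17, 17^2≡4, 17^3≡11, 17^4≡16, 17^5≡6, 17^6≡7, 17^7≡5, 17^8≡9, 17^9≡1. First k with 17^k≡1 is k=9. Yes, ord_19(17) = 9.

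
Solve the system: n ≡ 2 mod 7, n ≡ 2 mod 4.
M = 7 × 4 = 28. M₁ = 4, y₁ ≡ 2 mod 7. M₂ = 7, y₂ ≡ 3 mod 4. n = 2×4×2 + 2×7×3 ≡ 2 mod 28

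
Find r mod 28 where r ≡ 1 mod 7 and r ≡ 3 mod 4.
M = 7 × 4 = 28. M₁ = 4, y₁ ≡ 2 mod 7. M₂ = 7, y₂ ≡ 3 mod 4. r = 1×4×2 + 3×7×3 ≡ 15 mod 28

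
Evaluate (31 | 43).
(31/43) = 31^{21} mod 43 = 1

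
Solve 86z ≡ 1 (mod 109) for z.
Since 109 is prime, by Fermat 86^(-1) ≡ 86^{107} ≡ 90 (mod 109). Verify: 86 × 90 = 7740 ≡ 1 (mod 109)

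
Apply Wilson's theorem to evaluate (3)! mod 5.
(4)! = (3)! × (4) ≡ -1 mod 5. So (3)! ≡ -1 × (4)^(-1) ≡ (-1)×(-1) = 1 mod 5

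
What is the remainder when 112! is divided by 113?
By Wilson's theorem, (112)! ≡ -1 ≡ 112 (mod 113)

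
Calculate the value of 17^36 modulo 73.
By repeated squaring mod 73: 17^{1}≡17, 17^{2}≡70, 17^{4}≡9, 17^{8}≡8, 17^{16}≡64, 17^{32}≡8. Then 17^{36} = 17^{32+4} ≡ 8 × 9 ≡ 72 mod 73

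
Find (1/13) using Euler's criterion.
(1/13) = 1^{6} mod 13 = 1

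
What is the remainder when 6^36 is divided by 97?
By repeated squaring mod 97: 6^{1}≡6, 6^{2}≡36, 6^{4}≡35, 6^{8}≡61, 6^{16}≡35, 6^{32}≡61. Then 6^{36} = 6^{32+4} ≡ 61 × 35 ≡ 1 mod 97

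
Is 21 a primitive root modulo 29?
ord_29(21) divides 28. For each prime q|28: 21^{14}≡28, 21^{4}≡7, none ≡ 1. So 21 has order 28 and is a primitive root mod 29.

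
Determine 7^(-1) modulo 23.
Since 23 is prime, by Fermat 7^(-1) ≡ 7^{21} ≡ 10 (mod 23). Verify: 7 × 10 = 70 ≡ 1 (mod 23)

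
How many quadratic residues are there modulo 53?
For prime 53, there are (p-1)/2 = (53-1)/2 = 26 quadratic residues (excluding 0).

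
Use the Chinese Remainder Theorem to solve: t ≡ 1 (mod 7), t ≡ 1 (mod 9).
M = 7 × 9 = 63. M₁ = 9, y₁ ≡ 4 (mod 7). M₂ = 7, y₂ ≡ 4 (mod 9). t = 1×9×4 + 1×7×4 ≡ 1 (mod 63)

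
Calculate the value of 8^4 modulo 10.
8^{4} = 4096 ≡ 6 (mod 10)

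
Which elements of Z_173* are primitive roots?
There are φ(172) = 84 primitive roots mod 173: {2, 3, 5, 7, 8, 11, 12, 17, 18, 19, 20, 26, 27, 28, 30, 32, 39, 42, 44, 45, 46, 48, 50, 53, 58, 59, 61, 62, 63, 65, 66, 68, 69, 70, 71, 72, 74, 75, 76, 79, 82, 86, 87, 91, 94, 97, 98, 99, 101, 102, 103, 104, 105, 107, 108, 110, 111, 112, 114, 115, 120, 123, 125, 127, 128, 129, 131, 134, 141, 143, 145, 146, 147, 153, 154, 155, 156, 161, 162, 165, 166, 168, 170, 171}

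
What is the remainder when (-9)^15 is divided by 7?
Using Fermat: (-9)^{6} ≡ 1 (mod 7). 15 ≡ 3 (mod 6). So (-9)^{15} ≡ (-9)^{3} ≡ 6 (mod 7)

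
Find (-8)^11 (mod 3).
Using Fermat: (-8)^{2} ≡ 1 (mod 3). 11 ≡ 1 (mod 2). So (-8)^{11} ≡ (-8)^{1} ≡ 1 (mod 3)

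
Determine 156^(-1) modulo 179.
Since 179 is prime, by Fermat 156^(-1) ≡ 156^{177} ≡ 70 mod 179. Verify: 156 × 70 = 10920 ≡ 1 mod 179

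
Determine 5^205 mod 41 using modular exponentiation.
Using Fermat: 5^{40} ≡ 1 (mod 41). 205 ≡ 5 (mod 40). So 5^{205} ≡ 5^{5} ≡ 9 (mod 41)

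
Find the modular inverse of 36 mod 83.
Since 83 is prime, by Fermat 36^(-1) ≡ 36^{81} ≡ 30 (mod 83). Verify: 36 × 30 = 1080 ≡ 1 (mod 83)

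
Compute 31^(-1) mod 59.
Since 59 is prime, by Fermat 31^(-1) ≡ 31^{57} ≡ 40 mod 59. Verify: 31 × 40 = 1240 ≡ 1 mod 59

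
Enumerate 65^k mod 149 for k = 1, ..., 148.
65^1, 65^2, ..., 65^{148} mod 149: [65, 53, 18, 127, 60, 26, 51, 37, 21, 24, 70, 80, 134, 68, 99, 28, 32, 143, 57, 129, 41, 132, 87, 142, 141, 76, 23, 5, 27, 116, 90, 39, 2, 130, 106, 36, 105, 120, 52, 102, 74, 42, 48, 140, 11, 119, 136, 49, 56, 64, 137, 114, 109, 82, 115, 25, 135, 133, 3, 46, 10, 54, 83, 31, 78, 4, 111, 63, 72, 61, 91, 104, 55, 148, 84, 96, 131, 22, 89, 123, 98, 112, 128, 125, 79, 69, 15, 81, 50, 121, 117, 6, 92, 20, 108, 17, 62, 7, 8, 73, 126, 144, 122, 33, 59, 110, 147, 19, 43, 113, 44, 29, 97, 47, 75, 107, 101, 9, 138, 30, 13, 100, 93, 85, 12, 35, 40, 67, 34, 124, 14, 16, 146, 103, 139, 95, 66, 118, 71, 145, 38, 86, 77, 88, 58, 45, 94, 1]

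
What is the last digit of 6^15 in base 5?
Using Fermat: 6^{4} ≡ 1 (mod 5). 15 ≡ 3 (mod 4). So 6^{15} ≡ 6^{3} ≡ 1 (mod 5)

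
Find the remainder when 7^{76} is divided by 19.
By Fermat: 7^{18} ≡ 1 mod 19. 76 = 4×18 + 4. So 7^{76} ≡ 7^{4} ≡ 7 mod 19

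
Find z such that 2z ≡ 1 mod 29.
Since 29 is prime, by Fermat 2^(-1) ≡ 2^{27} ≡ 15 mod 29. Verify: 2 × 15 = 30 ≡ 1 mod 29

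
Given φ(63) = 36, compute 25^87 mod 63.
By Euler: 25^{36} ≡ 1 (mod 63) since gcd(25, 63) = 1. 87 = 2×36 + 15. So 25^{87} ≡ 25^{15} ≡ 1 (mod 63)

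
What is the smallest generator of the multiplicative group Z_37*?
g = 2. Powers: [2, 4, 8, 16, 32, 27, 17, 34, 31, ...] generates all 36 non-zero residues.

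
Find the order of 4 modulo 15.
Powers of 4 mod 15: 4^1≡4, 4^2≡1. ord_15(4) = 2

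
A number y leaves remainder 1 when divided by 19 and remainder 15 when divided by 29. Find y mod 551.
M = 19 × 29 = 551. M₁ = 29, y₁ ≡ 2 mod 19. M₂ = 19, y₂ ≡ 26 mod 29. y = 1×29×2 + 15×19×26 ≡ 305 mod 551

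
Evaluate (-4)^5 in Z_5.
Using Fermat: (-4)^{4} ≡ 1 mod 5. 5 ≡ 1 mod 4. So (-4)^{5} ≡ (-4)^{1} ≡ 1 mod 5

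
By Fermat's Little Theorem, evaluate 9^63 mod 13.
By Fermat: 9^{12} ≡ 1 (mod 13). 63 = 5×12 + 3. So 9^{63} ≡ 9^{3} ≡ 1 (mod 13)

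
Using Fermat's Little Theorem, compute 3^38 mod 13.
By Fermat: 3^{12} ≡ 1 mod 13. 38 = 3×12 + 2. So 3^{38} ≡ 3^{2} ≡ 9 mod 13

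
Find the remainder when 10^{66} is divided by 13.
By Fermat: 10^{12} ≡ 1 (mod 13). 66 = 5×12 + 6. So 10^{66} ≡ 10^{6} ≡ 1 (mod 13)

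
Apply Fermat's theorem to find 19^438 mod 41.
By Fermat: 19^{40} ≡ 1 mod 41. 438 ≡ 38 mod 40. So 19^{438} ≡ 19^{38} ≡ 5 mod 41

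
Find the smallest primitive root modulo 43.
g = 3. For each prime q|42: 3^{21}≡42, 3^{14}≡36, 3^{6}≡41, none ≡ 1, so ord_43(3) = 42 and 3 is a primitive root.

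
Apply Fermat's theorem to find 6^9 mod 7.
By Fermat: 6^{6} ≡ 1 mod 7. So 6^{9} = 6^{6} · 6^{3} ≡ 6^{3} ≡ 6 mod 7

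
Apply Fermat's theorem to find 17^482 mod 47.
By Fermat: 17^{46} ≡ 1 mod 47. 482 ≡ 22 mod 46. So 17^{482} ≡ 17^{22} ≡ 36 mod 47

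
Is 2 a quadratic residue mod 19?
By Euler's criterion: 2^{9} ≡ 18 mod 19. Since this equals -1 (≡ 18), 2 is not a QR.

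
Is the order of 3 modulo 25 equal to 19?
Powers of 3 mod 25: 3^1≡3, 3^2≡9, 3^3≡2, 3^4≡6, 3^5≡18, 3^6≡4, 3^7≡12, 3^8≡11, 3^9≡8, 3^10≡24, 3^11≡22, 3^12≡16, 3^13≡23, 3^14≡19, 3^15≡7, 3^16≡21, 3^17≡13, 3^18≡14, 3^19≡17, 3^20≡1. 3^19≡17≢1, so ord ≠ 19. No, the actual order is 20.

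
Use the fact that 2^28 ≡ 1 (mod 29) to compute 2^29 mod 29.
By Fermat: 2^{28} ≡ 1 (mod 29). So 2^{29} = 2^{28} · 2^{1} ≡ 2^{1} ≡ 2 (mod 29)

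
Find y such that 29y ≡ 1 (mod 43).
Since 43 is prime, by Fermat 29^(-1) ≡ 29^{41} ≡ 3 (mod 43). Verify: 29 × 3 = 87 ≡ 1 (mod 43)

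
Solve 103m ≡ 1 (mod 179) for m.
Since 179 is prime, by Fermat 103^(-1) ≡ 103^{177} ≡ 73 (mod 179). Verify: 103 × 73 = 7519 ≡ 1 (mod 179)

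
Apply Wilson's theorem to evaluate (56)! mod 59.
(58)! = (56)! × (57) × (58) ≡ -1 (mod 59). So (56)! ≡ -1 × [(58)(57)]^(-1) ≡ 29 (mod 59)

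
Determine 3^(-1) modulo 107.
Since 107 is prime, by Fermat 3^(-1) ≡ 3^{105} ≡ 36 (mod 107). Verify: 3 × 36 = 108 ≡ 1 (mod 107)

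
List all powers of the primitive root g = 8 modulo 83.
8^1, 8^2, ..., 8^{82} mod 83: [8, 64, 14, 29, 66, 30, 74, 11, 5, 40, 71, 70, 62, 81, 67, 38, 55, 25, 34, 23, 18, 61, 73, 3, 24, 26, 42, 4, 32, 7, 56, 33, 15, 37, 47, 44, 20, 77, 35, 31, 82, 75, 19, 69, 54, 17, 53, 9, 72, 78, 43, 12, 13, 21, 2, 16, 45, 28, 58, 49, 60, 65, 22, 10, 80, 59, 57, 41, 79, 51, 76, 27, 50, 68, 46, 36, 39, 63, 6, 48, 52, 1]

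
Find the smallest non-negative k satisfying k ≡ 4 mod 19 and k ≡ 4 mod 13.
M = 19 × 13 = 247. M₁ = 13, y₁ ≡ 3 mod 19. M₂ = 19, y₂ ≡ 11 mod 13. k = 4×13×3 + 4×19×11 ≡ 4 mod 247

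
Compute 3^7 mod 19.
By repeated squaring mod 19: 3^{1}≡3, 3^{2}≡9, 3^{4}≡5. Then 3^{7} = 3^{4+2+1} ≡ 5 × 9 × 3 ≡ 2 mod 19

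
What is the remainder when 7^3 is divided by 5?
7^{3} = 343 ≡ 3 (mod 5)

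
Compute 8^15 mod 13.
Using Fermat: 8^{12} ≡ 1 mod 13. 15 ≡ 3 mod 12. So 8^{15} ≡ 8^{3} ≡ 5 mod 13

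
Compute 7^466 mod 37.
Using Fermat: 7^{36} ≡ 1 mod 37. 466 ≡ 34 mod 36. So 7^{466} ≡ 7^{34} ≡ 34 mod 37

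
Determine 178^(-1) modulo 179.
Since 179 is prime, by Fermat 178^(-1) ≡ 178^{177} ≡ 178 (mod 179). Verify: 178 × 178 = 31684 ≡ 1 (mod 179)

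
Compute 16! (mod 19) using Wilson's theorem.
(18)! = (16)! × (17) × (18) ≡ -1 (mod 19). So (16)! ≡ -1 × [(18)(17)]^(-1) ≡ 9 (mod 19)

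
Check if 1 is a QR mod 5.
By Euler's criterion: 1^{2} ≡ 1 mod 5. Since this equals 1, 1 is a QR.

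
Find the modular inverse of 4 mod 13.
Since 13 is prime, by Fermat 4^(-1) ≡ 4^{11} ≡ 10 (mod 13). Verify: 4 × 10 = 40 ≡ 1 (mod 13)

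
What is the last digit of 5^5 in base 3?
Using Fermat: 5^{2} ≡ 1 mod 3. 5 ≡ 1 mod 2. So 5^{5} ≡ 5^{1} ≡ 2 mod 3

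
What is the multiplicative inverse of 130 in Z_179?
Since 179 is prime, by Fermat 130^(-1) ≡ 130^{177} ≡ 84 mod 179. Verify: 130 × 84 = 10920 ≡ 1 mod 179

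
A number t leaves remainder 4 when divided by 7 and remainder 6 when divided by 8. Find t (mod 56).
M = 7 × 8 = 56. M₁ = 8, y₁ ≡ 1 (mod 7). M₂ = 7, y₂ ≡ 7 (mod 8). t = 4×8×1 + 6×7×7 ≡ 46 (mod 56)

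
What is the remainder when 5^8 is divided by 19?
By repeated squaring (mod 19): 5^{1}≡5, 5^{2}≡6, 5^{4}≡17, 5^{8}≡4. So 5^{8} ≡ 4 (mod 19)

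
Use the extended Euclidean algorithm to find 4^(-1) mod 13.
Extended GCD: 4(-3) + 13(1) = 1. So 4^(-1) ≡ -3 ≡ 10 mod 13. Verify: 4 × 10 = 40 ≡ 1 mod 13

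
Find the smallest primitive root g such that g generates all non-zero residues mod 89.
g = 3. Powers: [3, 9, 27, 81, 65, 17, 51, 64, 14, 42, ...] generates all 88 non-zero residues.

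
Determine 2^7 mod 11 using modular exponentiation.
By repeated squaring mod 11: 2^{1}≡2, 2^{2}≡4, 2^{4}≡5. Then 2^{7} = 2^{4+2+1} ≡ 5 × 4 × 2 ≡ 7 mod 11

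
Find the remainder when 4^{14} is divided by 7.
By Fermat: 4^{6} ≡ 1 (mod 7). 14 = 2×6 + 2. So 4^{14} ≡ 4^{2} ≡ 2 (mod 7)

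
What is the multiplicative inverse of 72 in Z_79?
Since 79 is prime, by Fermat 72^(-1) ≡ 72^{77} ≡ 45 (mod 79). Verify: 72 × 45 = 3240 ≡ 1 (mod 79)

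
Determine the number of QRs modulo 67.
The squaring map on Z_67* is 2-to-1, so there are (66)/2 = 33 QRs.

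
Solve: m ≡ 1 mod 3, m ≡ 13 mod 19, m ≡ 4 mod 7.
M = 3 × 19 × 7 = 399. M₁ = 133, y₁ ≡ 1 mod 3. M₂ = 21, y₂ ≡ 10 mod 19. M₃ = 57, y₃ ≡ 1 mod 7. m = 1×133×1 + 13×21×10 + 4×57×1 ≡ 298 mod 399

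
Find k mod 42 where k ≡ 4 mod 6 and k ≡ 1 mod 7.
M = 6 × 7 = 42. M₁ = 7, y₁ ≡ 1 mod 6. M₂ = 6, y₂ ≡ 6 mod 7. k = 4×7×1 + 1×6×6 ≡ 22 mod 42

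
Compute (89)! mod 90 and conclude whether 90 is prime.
(89)! mod 90 = 0. Since 0 ≢ -1 mod 90, 90 is not prime.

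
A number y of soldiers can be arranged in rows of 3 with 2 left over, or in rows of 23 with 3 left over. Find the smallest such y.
M = 3 × 23 = 69. M₁ = 23, y₁ ≡ 2 (mod 3). M₂ = 3, y₂ ≡ 8 (mod 23). y = 2×23×2 + 3×3×8 ≡ 26 (mod 69)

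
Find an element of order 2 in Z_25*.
24 has order 2 mod 25 since 24^{2} ≡ 1 mod 25 and no smaller power works.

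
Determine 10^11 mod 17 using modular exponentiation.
By repeated squaring mod 17: 10^{1}≡10, 10^{2}≡15, 10^{4}≡4, 10^{8}≡16. Then 10^{11} = 10^{8+2+1} ≡ 16 × 15 × 10 ≡ 3 mod 17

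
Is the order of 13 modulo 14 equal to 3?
Powers of 13 mod 14: 13^1≡13, 13^2≡1. Already 13^2≡1, so the order is 2 < 3. No, the actual order is 2.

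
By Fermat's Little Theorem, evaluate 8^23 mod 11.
By Fermat: 8^{10} ≡ 1 (mod 11). 23 = 2×10 + 3. So 8^{23} ≡ 8^{3} ≡ 6 (mod 11)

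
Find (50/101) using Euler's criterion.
(50/101) = 50^{50} mod 101 = -1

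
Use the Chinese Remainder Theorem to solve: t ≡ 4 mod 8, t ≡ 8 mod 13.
M = 8 × 13 = 104. M₁ = 13, y₁ ≡ 5 mod 8. M₂ = 8, y₂ ≡ 5 mod 13. t = 4×13×5 + 8×8×5 ≡ 60 mod 104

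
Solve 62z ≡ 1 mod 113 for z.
Since 113 is prime, by Fermat 62^(-1) ≡ 62^{111} ≡ 31 mod 113. Verify: 62 × 31 = 1922 ≡ 1 mod 113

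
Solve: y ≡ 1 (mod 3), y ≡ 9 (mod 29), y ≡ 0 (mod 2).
M = 3 × 29 × 2 = 174. M₁ = 58, y₁ ≡ 1 (mod 3). M₂ = 6, y₂ ≡ 5 (mod 29). M₃ = 87, y₃ ≡ 1 (mod 2). y = 1×58×1 + 9×6×5 + 0×87×1 ≡ 154 (mod 174)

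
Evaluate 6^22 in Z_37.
By repeated squaring (mod 37): 6^{1}≡6, 6^{2}≡36, 6^{4}≡1, 6^{8}≡1, 6^{16}≡1. Then 6^{22} = 6^{16+4+2} ≡ 1 × 1 × 36 ≡ 36 (mod 37)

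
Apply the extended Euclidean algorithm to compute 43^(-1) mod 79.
Extended GCD: 43(-11) + 79(6) = 1. So 43^(-1) ≡ -11 ≡ 68 mod 79. Verify: 43 × 68 = 2924 ≡ 1 mod 79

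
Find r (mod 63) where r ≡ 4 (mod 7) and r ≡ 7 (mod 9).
M = 7 × 9 = 63. M₁ = 9, y₁ ≡ 4 (mod 7). M₂ = 7, y₂ ≡ 4 (mod 9). r = 4×9×4 + 7×7×4 ≡ 25 (mod 63)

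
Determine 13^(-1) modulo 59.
Since 59 is prime, by Fermat 13^(-1) ≡ 13^{57} ≡ 50 (mod 59). Verify: 13 × 50 = 650 ≡ 1 (mod 59)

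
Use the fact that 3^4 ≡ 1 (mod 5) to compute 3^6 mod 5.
By Fermat: 3^{4} ≡ 1 (mod 5). So 3^{6} = 3^{4} · 3^{2} ≡ 3^{2} ≡ 4 (mod 5)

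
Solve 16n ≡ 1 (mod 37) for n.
Since 37 is prime, by Fermat 16^(-1) ≡ 16^{35} ≡ 7 (mod 37). Verify: 16 × 7 = 112 ≡ 1 (mod 37)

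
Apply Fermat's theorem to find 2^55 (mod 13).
By Fermat: 2^{12} ≡ 1 (mod 13). 55 = 4×12 + 7. So 2^{55} ≡ 2^{7} ≡ 11 (mod 13)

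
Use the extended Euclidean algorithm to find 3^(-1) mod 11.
Extended GCD: 3(4) + 11(-1) = 1. So 3^(-1) ≡ 4 (mod 11). Verify: 3 × 4 = 12 ≡ 1 (mod 11)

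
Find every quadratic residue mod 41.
Squares in Z_41*: {1, 2, 4, 5, 8, 9, 10, 16, 18, 20, 21, 23, 25, 31, 32, 33, 36, 37, 39, 40}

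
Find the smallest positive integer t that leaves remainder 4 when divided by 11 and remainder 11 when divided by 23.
M = 11 × 23 = 253. M₁ = 23, y₁ ≡ 1 (mod 11). M₂ = 11, y₂ ≡ 21 (mod 23). t = 4×23×1 + 11×11×21 ≡ 103 (mod 253)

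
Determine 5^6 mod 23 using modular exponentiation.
By repeated squaring (mod 23): 5^{1}≡5, 5^{2}≡2, 5^{4}≡4. Then 5^{6} = 5^{4+2} ≡ 4 × 2 ≡ 8 (mod 23)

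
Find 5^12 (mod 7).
Using Fermat: 5^{6} ≡ 1 (mod 7). 12 ≡ 0 (mod 6). So 5^{12} ≡ 5^{0} ≡ 1 (mod 7)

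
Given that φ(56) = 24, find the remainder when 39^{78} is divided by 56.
By Euler: 39^{24} ≡ 1 mod 56 since gcd(39, 56) = 1. 78 = 3×24 + 6. So 39^{78} ≡ 39^{6} ≡ 1 mod 56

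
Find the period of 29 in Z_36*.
Powers of 29 mod 36: 29^1≡29, 29^2≡13, 29^3≡17, 29^4≡25, 29^5≡5, 29^6≡1. Order = 6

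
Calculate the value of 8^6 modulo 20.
By repeated squaring mod 20: 8^{1}≡8, 8^{2}≡4, 8^{4}≡16. Then 8^{6} = 8^{4+2} ≡ 16 × 4 ≡ 4 mod 20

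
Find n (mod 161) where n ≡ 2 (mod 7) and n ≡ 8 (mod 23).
M = 7 × 23 = 161. M₁ = 23, y₁ ≡ 4 (mod 7). M₂ = 7, y₂ ≡ 10 (mod 23). n = 2×23×4 + 8×7×10 ≡ 100 (mod 161)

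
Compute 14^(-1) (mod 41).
Since 41 is prime, by Fermat 14^(-1) ≡ 14^{39} ≡ 3 (mod 41). Verify: 14 × 3 = 42 ≡ 1 (mod 41)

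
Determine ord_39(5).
Powers of 5 mod 39: 5^1≡5, 5^2≡25, 5^3≡8, 5^4≡1. ord_39(5) = 4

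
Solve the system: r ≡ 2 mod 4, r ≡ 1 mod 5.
M = 4 × 5 = 20. M₁ = 5, y₁ ≡ 1 mod 4. M₂ = 4, y₂ ≡ 4 mod 5. r = 2×5×1 + 1×4×4 ≡ 6 mod 20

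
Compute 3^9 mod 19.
By repeated squaring (mod 19): 3^{1}≡3, 3^{2}≡9, 3^{4}≡5, 3^{8}≡6. Then 3^{9} = 3^{8+1} ≡ 6 × 3 ≡ 18 (mod 19)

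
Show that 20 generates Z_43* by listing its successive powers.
20^1, 20^2, ..., 20^{42} mod 43: [20, 13, 2, 40, 26, 4, 37, 9, 8, 31, 18, 16, 19, 36, 32, 38, 29, 21, 33, 15, 42, 23, 30, 41, 3, 17, 39, 6, 34, 35, 12, 25, 27, 24, 7, 11, 5, 14, 22, 10, 28, 1]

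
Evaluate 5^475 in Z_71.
Using Fermat: 5^{70} ≡ 1 (mod 71). 475 ≡ 55 (mod 70). So 5^{475} ≡ 5^{55} ≡ 1 (mod 71)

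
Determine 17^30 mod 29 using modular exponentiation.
Using Fermat: 17^{28} ≡ 1 mod 29. 30 ≡ 2 mod 28. So 17^{30} ≡ 17^{2} ≡ 28 mod 29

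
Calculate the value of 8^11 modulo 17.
By repeated squaring mod 17: 8^{1}≡8, 8^{2}≡13, 8^{4}≡16, 8^{8}≡1. Then 8^{11} = 8^{8+2+1} ≡ 1 × 13 × 8 ≡ 2 mod 17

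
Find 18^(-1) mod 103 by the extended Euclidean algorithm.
Extended GCD: 18(-40) + 103(7) = 1. So 18^(-1) ≡ -40 ≡ 63 mod 103. Verify: 18 × 63 = 1134 ≡ 1 mod 103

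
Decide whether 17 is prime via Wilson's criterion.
(16)! mod 17 = 16. Since 16 ≡ -1 mod 17, 17 is prime.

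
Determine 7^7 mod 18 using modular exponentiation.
By repeated squaring (mod 18): 7^{1}≡7, 7^{2}≡13, 7^{4}≡7. Then 7^{7} = 7^{4+2+1} ≡ 7 × 13 × 7 ≡ 7 (mod 18)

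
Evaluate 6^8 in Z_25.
By repeated squaring mod 25: 6^{1}≡6, 6^{2}≡11, 6^{4}≡21, 6^{8}≡16. So 6^{8} ≡ 16 mod 25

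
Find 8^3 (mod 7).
8^{3} = 512 ≡ 1 (mod 7)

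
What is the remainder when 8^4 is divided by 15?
8^{4} = 4096 ≡ 1 (mod 15)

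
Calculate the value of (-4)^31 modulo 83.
By repeated squaring (mod 83): (-4)^{1}≡79, (-4)^{2}≡16, (-4)^{4}≡7, (-4)^{8}≡49, (-4)^{16}≡77. Then (-4)^{31} = (-4)^{16+8+4+2+1} ≡ 77 × 49 × 7 × 16 × 79 ≡ 74 (mod 83)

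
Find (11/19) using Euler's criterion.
(11/19) = 11^{9} mod 19 = 1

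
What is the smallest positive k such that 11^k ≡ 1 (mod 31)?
Powers of 11 mod 31: 11^1≡11, 11^2≡28, 11^3≡29, 11^4≡9, 11^5≡6, 11^6≡4, 11^7≡13, 11^8≡19, 11^9≡23, 11^10≡5, 11^11≡24, 11^12≡16, 11^13≡21, 11^14≡14, 11^15≡30, 11^16≡20, 11^17≡3, 11^18≡2, 11^19≡22, 11^20≡25, 11^21≡27, 11^22≡18, 11^23≡12, 11^24≡8, 11^25≡26, 11^26≡7, 11^27≡15, 11^28≡10, 11^29≡17, 11^30≡1. Order = 30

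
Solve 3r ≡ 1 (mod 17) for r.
Since 17 is prime, by Fermat 3^(-1) ≡ 3^{15} ≡ 6 (mod 17). Verify: 3 × 6 = 18 ≡ 1 (mod 17)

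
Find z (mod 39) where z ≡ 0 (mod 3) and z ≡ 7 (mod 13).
M = 3 × 13 = 39. M₁ = 13, y₁ ≡ 1 (mod 3). M₂ = 3, y₂ ≡ 9 (mod 13). z = 0×13×1 + 7×3×9 ≡ 33 (mod 39)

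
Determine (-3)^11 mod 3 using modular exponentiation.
By repeated squaring mod 3: (-3)^{1}≡0, (-3)^{2}≡0, (-3)^{4}≡0, (-3)^{8}≡0. Then (-3)^{11} = (-3)^{8+2+1} ≡ 0 × 0 × 0 ≡ 0 mod 3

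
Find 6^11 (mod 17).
By repeated squaring (mod 17): 6^{1}≡6, 6^{2}≡2, 6^{4}≡4, 6^{8}≡16. Then 6^{11} = 6^{8+2+1} ≡ 16 × 2 × 6 ≡ 5 (mod 17)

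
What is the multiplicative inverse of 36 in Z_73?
Since 73 is prime, by Fermat 36^(-1) ≡ 36^{71} ≡ 71 mod 73. Verify: 36 × 71 = 2556 ≡ 1 mod 73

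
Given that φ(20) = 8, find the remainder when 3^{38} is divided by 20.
By Euler: 3^{8} ≡ 1 (mod 20) since gcd(3, 20) = 1. 38 = 4×8 + 6. So 3^{38} ≡ 3^{6} ≡ 9 (mod 20)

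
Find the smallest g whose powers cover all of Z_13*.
g = 2. Powers: [2, 4, 8, 3, 6, 12, 11, 9, 5, ...] generates all 12 non-zero residues.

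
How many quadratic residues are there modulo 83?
Exactly half the non-zero residues mod a prime are QRs: (83-1)/2 = 41.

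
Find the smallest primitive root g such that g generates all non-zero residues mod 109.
g = 6. For each prime q|108: 6^{54}≡108, 6^{36}≡63, none ≡ 1, so ord_109(6) = 108 and 6 is a primitive root.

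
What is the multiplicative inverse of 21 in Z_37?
Since 37 is prime, by Fermat 21^(-1) ≡ 21^{35} ≡ 30 (mod 37). Verify: 21 × 30 = 630 ≡ 1 (mod 37)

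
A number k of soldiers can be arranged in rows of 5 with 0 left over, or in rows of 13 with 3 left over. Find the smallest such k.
M = 5 × 13 = 65. M₁ = 13, y₁ ≡ 2 (mod 5). M₂ = 5, y₂ ≡ 8 (mod 13). k = 0×13×2 + 3×5×8 ≡ 55 (mod 65)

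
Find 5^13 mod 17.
By repeated squaring mod 17: 5^{1}≡5, 5^{2}≡8, 5^{4}≡13, 5^{8}≡16. Then 5^{13} = 5^{8+4+1} ≡ 16 × 13 × 5 ≡ 3 mod 17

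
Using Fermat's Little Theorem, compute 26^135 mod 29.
By Fermat: 26^{28} ≡ 1 (mod 29). 135 = 4×28 + 23. So 26^{135} ≡ 26^{23} ≡ 21 (mod 29)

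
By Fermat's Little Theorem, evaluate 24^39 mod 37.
By Fermat: 24^{36} ≡ 1 (mod 37). So 24^{39} = 24^{36} · 24^{3} ≡ 24^{3} ≡ 23 (mod 37)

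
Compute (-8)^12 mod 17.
By repeated squaring (mod 17): (-8)^{1}≡9, (-8)^{2}≡13, (-8)^{4}≡16, (-8)^{8}≡1. Then (-8)^{12} = (-8)^{8+4} ≡ 1 × 16 ≡ 16 (mod 17)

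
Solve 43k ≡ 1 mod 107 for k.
Since 107 is prime, by Fermat 43^(-1) ≡ 43^{105} ≡ 5 mod 107. Verify: 43 × 5 = 215 ≡ 1 mod 107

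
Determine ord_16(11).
Powers of 11 mod 16: 11^1≡11, 11^2≡9, 11^3≡3, 11^4≡1. ord_16(11) = 4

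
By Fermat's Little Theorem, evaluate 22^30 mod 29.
By Fermat: 22^{28} ≡ 1 (mod 29). So 22^{30} = 22^{28} · 22^{2} ≡ 22^{2} ≡ 20 (mod 29)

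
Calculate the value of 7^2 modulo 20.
7^{2} = 49 ≡ 9 (mod 20)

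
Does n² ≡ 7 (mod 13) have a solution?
By Euler's criterion: 7^{6} ≡ 12 (mod 13). Since this equals -1 (≡ 12), 7 is not a QR.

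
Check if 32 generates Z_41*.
32^{4} ≡ 1 (mod 41) and 4 < 40, so ord_41(32) = 4 ≠ 40 and 32 is not a primitive root.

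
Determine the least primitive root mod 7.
g = 3. For each prime q|6: 3^{3}≡6, 3^{2}≡2, none ≡ 1, so ord_7(3) = 6 and 3 is a primitive root.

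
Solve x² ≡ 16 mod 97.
The square roots of 16 mod 97 are 93 and 4. Verify: 93² = 8649 ≡ 16 mod 97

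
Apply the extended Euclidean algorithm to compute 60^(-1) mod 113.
Extended GCD: 60(-32) + 113(17) = 1. So 60^(-1) ≡ -32 ≡ 81 mod 113. Verify: 60 × 81 = 4860 ≡ 1 mod 113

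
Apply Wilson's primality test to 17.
(16)! mod 17 = 16. Since 16 ≡ -1 (mod 17), 17 is prime.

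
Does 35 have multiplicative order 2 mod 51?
Powers of 35 mod 51: 35^1≡35, 35^2≡1. First k with 35^k≡1 is k=2. Yes, ord_51(35) = 2.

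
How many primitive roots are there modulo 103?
A prime p has φ(p-1) primitive roots; here φ(102) = 32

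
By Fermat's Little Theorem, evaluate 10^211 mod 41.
By Fermat: 10^{40} ≡ 1 (mod 41). 211 ≡ 11 (mod 40). So 10^{211} ≡ 10^{11} ≡ 10 (mod 41)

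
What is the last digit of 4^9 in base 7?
Using Fermat: 4^{6} ≡ 1 mod 7. 9 ≡ 3 mod 6. So 4^{9} ≡ 4^{3} ≡ 1 mod 7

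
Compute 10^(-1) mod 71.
Since 71 is prime, by Fermat 10^(-1) ≡ 10^{69} ≡ 64 mod 71. Verify: 10 × 64 = 640 ≡ 1 mod 71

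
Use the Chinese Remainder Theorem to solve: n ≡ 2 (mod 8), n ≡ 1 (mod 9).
M = 8 × 9 = 72. M₁ = 9, y₁ ≡ 1 (mod 8). M₂ = 8, y₂ ≡ 8 (mod 9). n = 2×9×1 + 1×8×8 ≡ 10 (mod 72)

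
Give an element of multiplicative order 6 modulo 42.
5 has order 6 mod 42 since 5^{6} ≡ 1 (mod 42) and no smaller power works.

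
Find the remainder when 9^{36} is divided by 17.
By Fermat: 9^{16} ≡ 1 mod 17. 36 = 2×16 + 4. So 9^{36} ≡ 9^{4} ≡ 16 mod 17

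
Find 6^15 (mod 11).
Using Fermat: 6^{10} ≡ 1 (mod 11). 15 ≡ 5 (mod 10). So 6^{15} ≡ 6^{5} ≡ 10 (mod 11)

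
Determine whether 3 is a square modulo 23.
By Euler's criterion: 3^{11} ≡ 1 (mod 23). Since this equals 1, 3 is a QR.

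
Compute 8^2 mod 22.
8^{2} = 64 ≡ 20 mod 22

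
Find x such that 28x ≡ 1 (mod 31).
Since 31 is prime, by Fermat 28^(-1) ≡ 28^{29} ≡ 10 (mod 31). Verify: 28 × 10 = 280 ≡ 1 (mod 31)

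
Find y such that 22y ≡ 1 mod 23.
Since 23 is prime, by Fermat 22^(-1) ≡ 22^{21} ≡ 22 mod 23. Verify: 22 × 22 = 484 ≡ 1 mod 23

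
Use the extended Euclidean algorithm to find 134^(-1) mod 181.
Extended GCD: 134(77) + 181(-57) = 1. So 134^(-1) ≡ 77 mod 181. Verify: 134 × 77 = 10318 ≡ 1 mod 181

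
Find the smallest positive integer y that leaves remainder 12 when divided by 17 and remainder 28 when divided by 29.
M = 17 × 29 = 493. M₁ = 29, y₁ ≡ 10 mod 17. M₂ = 17, y₂ ≡ 12 mod 29. y = 12×29×10 + 28×17×12 ≡ 318 mod 493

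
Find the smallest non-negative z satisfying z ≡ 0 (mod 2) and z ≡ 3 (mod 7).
M = 2 × 7 = 14. M₁ = 7, y₁ ≡ 1 (mod 2). M₂ = 2, y₂ ≡ 4 (mod 7). z = 0×7×1 + 3×2×4 ≡ 10 (mod 14)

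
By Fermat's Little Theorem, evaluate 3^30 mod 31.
By Fermat's Little Theorem, 3^{30} ≡ 1 mod 31 since 31 is prime and gcd(3, 31) = 1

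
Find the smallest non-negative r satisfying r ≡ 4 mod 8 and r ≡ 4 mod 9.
M = 8 × 9 = 72. M₁ = 9, y₁ ≡ 1 mod 8. M₂ = 8, y₂ ≡ 8 mod 9. r = 4×9×1 + 4×8×8 ≡ 4 mod 72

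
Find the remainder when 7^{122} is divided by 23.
By Fermat: 7^{22} ≡ 1 mod 23. 122 = 5×22 + 12. So 7^{122} ≡ 7^{12} ≡ 16 mod 23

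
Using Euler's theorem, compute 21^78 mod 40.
By Euler: 21^{16} ≡ 1 mod 40 since gcd(21, 40) = 1. 78 = 4×16 + 14. So 21^{78} ≡ 21^{14} ≡ 1 mod 40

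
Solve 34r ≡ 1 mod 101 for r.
Since 101 is prime, by Fermat 34^(-1) ≡ 34^{99} ≡ 3 mod 101. Verify: 34 × 3 = 102 ≡ 1 mod 101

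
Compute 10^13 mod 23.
By repeated squaring mod 23: 10^{1}≡10, 10^{2}≡8, 10^{4}≡18, 10^{8}≡2. Then 10^{13} = 10^{8+4+1} ≡ 2 × 18 × 10 ≡ 15 mod 23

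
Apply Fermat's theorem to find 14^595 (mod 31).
By Fermat: 14^{30} ≡ 1 (mod 31). 595 ≡ 25 (mod 30). So 14^{595} ≡ 14^{25} ≡ 25 (mod 31)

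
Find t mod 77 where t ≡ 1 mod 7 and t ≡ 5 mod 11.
M = 7 × 11 = 77. M₁ = 11, y₁ ≡ 2 mod 7. M₂ = 7, y₂ ≡ 8 mod 11. t = 1×11×2 + 5×7×8 ≡ 71 mod 77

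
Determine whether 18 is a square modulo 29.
By Euler's criterion: 18^{14} ≡ 28 mod 29. Since this equals -1 (≡ 28), 18 is not a QR.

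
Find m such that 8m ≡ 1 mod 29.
Since 29 is prime, by Fermat 8^(-1) ≡ 8^{27} ≡ 11 mod 29. Verify: 8 × 11 = 88 ≡ 1 mod 29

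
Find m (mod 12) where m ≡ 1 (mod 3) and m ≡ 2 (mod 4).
M = 3 × 4 = 12. M₁ = 4, y₁ ≡ 1 (mod 3). M₂ = 3, y₂ ≡ 3 (mod 4). m = 1×4×1 + 2×3×3 ≡ 10 (mod 12)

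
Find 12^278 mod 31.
Using Fermat: 12^{30} ≡ 1 mod 31. 278 ≡ 8 mod 30. So 12^{278} ≡ 12^{8} ≡ 9 mod 31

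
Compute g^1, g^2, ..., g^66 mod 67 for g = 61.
61^1, 61^2, ..., 61^{66} mod 67: [61, 36, 52, 23, 63, 24, 57, 60, 42, 16, 38, 40, 28, 33, 3, 49, 41, 22, 2, 55, 5, 37, 46, 59, 48, 47, 53, 17, 32, 9, 13, 56, 66, 6, 31, 15, 44, 4, 43, 10, 7, 25, 51, 29, 27, 39, 34, 64, 18, 26, 45, 65, 12, 62, 30, 21, 8, 19, 20, 14, 50, 35, 58, 54, 11, 1]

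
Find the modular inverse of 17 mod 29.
Since 29 is prime, by Fermat 17^(-1) ≡ 17^{27} ≡ 12 (mod 29). Verify: 17 × 12 = 204 ≡ 1 (mod 29)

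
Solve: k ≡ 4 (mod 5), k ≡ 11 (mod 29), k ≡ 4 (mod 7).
M = 5 × 29 × 7 = 1015. M₁ = 203, y₁ ≡ 2 (mod 5). M₂ = 35, y₂ ≡ 5 (mod 29). M₃ = 145, y₃ ≡ 3 (mod 7). k = 4×203×2 + 11×35×5 + 4×145×3 ≡ 214 (mod 1015)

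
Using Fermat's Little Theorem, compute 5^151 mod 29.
By Fermat: 5^{28} ≡ 1 (mod 29). 151 = 5×28 + 11. So 5^{151} ≡ 5^{11} ≡ 13 (mod 29)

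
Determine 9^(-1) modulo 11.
Since 11 is prime, by Fermat 9^(-1) ≡ 9^{9} ≡ 5 mod 11. Verify: 9 × 5 = 45 ≡ 1 mod 11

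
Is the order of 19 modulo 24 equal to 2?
Powers of 19 mod 24: 19^1≡19, 19^2≡1. First k with 19^k≡1 is k=2. Yes, ord_24(19) = 2.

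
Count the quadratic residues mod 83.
For prime 83, there are (p-1)/2 = (83-1)/2 = 41 quadratic residues (excluding 0).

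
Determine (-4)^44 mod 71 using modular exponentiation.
By repeated squaring mod 71: (-4)^{1}≡67, (-4)^{2}≡16, (-4)^{4}≡43, (-4)^{8}≡3, (-4)^{16}≡9, (-4)^{32}≡10. Then (-4)^{44} = (-4)^{32+8+4} ≡ 10 × 3 × 43 ≡ 12 mod 71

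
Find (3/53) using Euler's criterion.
(3/53) = 3^{26} mod 53 = -1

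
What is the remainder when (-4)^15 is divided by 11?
Using Fermat: (-4)^{10} ≡ 1 (mod 11). 15 ≡ 5 (mod 10). So (-4)^{15} ≡ (-4)^{5} ≡ 10 (mod 11)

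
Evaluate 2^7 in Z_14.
By repeated squaring (mod 14): 2^{1}≡2, 2^{2}≡4, 2^{4}≡2. Then 2^{7} = 2^{4+2+1} ≡ 2 × 4 × 2 ≡ 2 (mod 14)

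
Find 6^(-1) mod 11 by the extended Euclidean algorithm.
Extended GCD: 6(2) + 11(-1) = 1. So 6^(-1) ≡ 2 mod 11. Verify: 6 × 2 = 12 ≡ 1 mod 11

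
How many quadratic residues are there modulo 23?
For prime 23, there are (p-1)/2 = (23-1)/2 = 11 quadratic residues (excluding 0).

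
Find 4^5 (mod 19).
By repeated squaring (mod 19): 4^{1}≡4, 4^{2}≡16, 4^{4}≡9. Then 4^{5} = 4^{4+1} ≡ 9 × 4 ≡ 17 (mod 19)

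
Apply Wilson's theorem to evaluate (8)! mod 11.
(10)! = (8)! × (9) × (10) ≡ -1 mod 11. So (8)! ≡ -1 × [(10)(9)]^(-1) ≡ 5 mod 11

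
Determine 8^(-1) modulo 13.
Since 13 is prime, by Fermat 8^(-1) ≡ 8^{11} ≡ 5 mod 13. Verify: 8 × 5 = 40 ≡ 1 mod 13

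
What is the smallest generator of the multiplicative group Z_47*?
g = 5. Powers: [5, 25, 31, 14, 23, 21, 11, 8, 40, 12, ...] generates all 46 non-zero residues.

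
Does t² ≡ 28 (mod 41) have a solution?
By Euler's criterion: 28^{20} ≡ 40 (mod 41). Since this equals -1 (≡ 40), 28 is not a QR.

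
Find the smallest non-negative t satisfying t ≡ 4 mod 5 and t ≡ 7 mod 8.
M = 5 × 8 = 40. M₁ = 8, y₁ ≡ 2 mod 5. M₂ = 5, y₂ ≡ 5 mod 8. t = 4×8×2 + 7×5×5 ≡ 39 mod 40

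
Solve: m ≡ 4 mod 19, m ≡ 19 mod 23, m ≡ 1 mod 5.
M = 19 × 23 × 5 = 2185. M₁ = 115, y₁ ≡ 1 mod 19. M₂ = 95, y₂ ≡ 8 mod 23. M₃ = 437, y₃ ≡ 3 mod 5. m = 4×115×1 + 19×95×8 + 1×437×3 ≡ 916 mod 2185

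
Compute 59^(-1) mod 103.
Since 103 is prime, by Fermat 59^(-1) ≡ 59^{101} ≡ 7 mod 103. Verify: 59 × 7 = 413 ≡ 1 mod 103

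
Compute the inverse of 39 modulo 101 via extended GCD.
Extended GCD: 39(-44) + 101(17) = 1. So 39^(-1) ≡ -44 ≡ 57 (mod 101). Verify: 39 × 57 = 2223 ≡ 1 (mod 101)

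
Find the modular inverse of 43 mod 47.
Since 47 is prime, by Fermat 43^(-1) ≡ 43^{45} ≡ 35 mod 47. Verify: 43 × 35 = 1505 ≡ 1 mod 47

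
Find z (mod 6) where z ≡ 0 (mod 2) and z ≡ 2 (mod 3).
M = 2 × 3 = 6. M₁ = 3, y₁ ≡ 1 (mod 2). M₂ = 2, y₂ ≡ 2 (mod 3). z = 0×3×1 + 2×2×2 ≡ 2 (mod 6)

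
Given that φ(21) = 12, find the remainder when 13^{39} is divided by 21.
By Euler: 13^{12} ≡ 1 (mod 21) since gcd(13, 21) = 1. 39 = 3×12 + 3. So 13^{39} ≡ 13^{3} ≡ 13 (mod 21)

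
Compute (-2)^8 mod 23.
By repeated squaring (mod 23): (-2)^{1}≡21, (-2)^{2}≡4, (-2)^{4}≡16, (-2)^{8}≡3. So (-2)^{8} ≡ 3 (mod 23)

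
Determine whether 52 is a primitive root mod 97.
52^{32} ≡ 1 mod 97 and 32 < 96, so ord_97(52) = 32 ≠ 96 and 52 is not a primitive root.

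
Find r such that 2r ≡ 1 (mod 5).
Since 5 is prime, by Fermat 2^(-1) ≡ 2^{3} ≡ 3 (mod 5). Verify: 2 × 3 = 6 ≡ 1 (mod 5)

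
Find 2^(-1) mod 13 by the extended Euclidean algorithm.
Extended GCD: 2(-6) + 13(1) = 1. So 2^(-1) ≡ -6 ≡ 7 mod 13. Verify: 2 × 7 = 14 ≡ 1 mod 13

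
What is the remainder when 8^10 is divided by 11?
Using Fermat: 8^{10} ≡ 1 mod 11. 10 ≡ 0 mod 10. So 8^{10} ≡ 8^{0} ≡ 1 mod 11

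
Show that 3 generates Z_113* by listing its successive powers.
3^1, 3^2, ..., 3^{112} mod 113: [3, 9, 27, 81, 17, 51, 40, 7, 21, 63, 76, 2, 6, 18, 54, 49, 34, 102, 80, 14, 42, 13, 39, 4, 12, 36, 108, 98, 68, 91, 47, 28, 84, 26, 78, 8, 24, 72, 103, 83, 23, 69, 94, 56, 55, 52, 43, 16, 48, 31, 93, 53, 46, 25, 75, 112, 110, 104, 86, 32, 96, 62, 73, 106, 92, 50, 37, 111, 107, 95, 59, 64, 79, 11, 33, 99, 71, 100, 74, 109, 101, 77, 5, 15, 45, 22, 66, 85, 29, 87, 35, 105, 89, 41, 10, 30, 90, 44, 19, 57, 58, 61, 70, 97, 65, 82, 20, 60, 67, 88, 38, 1]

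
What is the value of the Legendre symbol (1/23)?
(1/23) = 1^{11} mod 23 = 1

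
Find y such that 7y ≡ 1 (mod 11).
Since 11 is prime, by Fermat 7^(-1) ≡ 7^{9} ≡ 8 (mod 11). Verify: 7 × 8 = 56 ≡ 1 (mod 11)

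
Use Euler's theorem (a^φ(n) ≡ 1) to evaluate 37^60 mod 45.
By Euler: 37^{24} ≡ 1 (mod 45) since gcd(37, 45) = 1. 60 = 2×24 + 12. So 37^{60} ≡ 37^{12} ≡ 1 (mod 45)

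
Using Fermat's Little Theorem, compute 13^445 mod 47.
By Fermat: 13^{46} ≡ 1 (mod 47). 445 ≡ 31 (mod 46). So 13^{445} ≡ 13^{31} ≡ 10 (mod 47)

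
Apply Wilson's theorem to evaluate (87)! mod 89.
(88)! = (87)! × (88) ≡ -1 (mod 89). So (87)! ≡ -1 × (88)^(-1) ≡ (-1)×(-1) = 1 (mod 89)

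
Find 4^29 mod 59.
By repeated squaring mod 59: 4^{1}≡4, 4^{2}≡16, 4^{4}≡20, 4^{8}≡46, 4^{16}≡51. Then 4^{29} = 4^{16+8+4+1} ≡ 51 × 46 × 20 × 4 ≡ 1 mod 59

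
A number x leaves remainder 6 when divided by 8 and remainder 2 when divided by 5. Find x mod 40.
M = 8 × 5 = 40. M₁ = 5, y₁ ≡ 5 mod 8. M₂ = 8, y₂ ≡ 2 mod 5. x = 6×5×5 + 2×8×2 ≡ 22 mod 40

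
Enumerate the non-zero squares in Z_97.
Squares in Z_97*: {1, 2, 3, 4, 6, 8, 9, 11, 12, 16, 18, 22, 24, 25, 27, 31, 32, 33, 35, 36, 43, 44, 47, 48, 49, 50, 53, 54, 61, 62, 64, 65, 66, 70, 72, 73, 75, 79, 81, 85, 86, 88, 89, 91, 93, 94, 95, 96}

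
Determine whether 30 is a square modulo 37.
By Euler's criterion: 30^{18} ≡ 1 mod 37. Since this equals 1, 30 is a QR.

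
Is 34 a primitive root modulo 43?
ord_43(34) divides 42. For each prime q|42: 34^{21}≡42, 34^{14}≡6, 34^{6}≡4, none ≡ 1. So 34 has order 42 and is a primitive root mod 43.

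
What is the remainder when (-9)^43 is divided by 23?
Using Fermat: (-9)^{22} ≡ 1 mod 23. 43 ≡ 21 mod 22. So (-9)^{43} ≡ (-9)^{21} ≡ 5 mod 23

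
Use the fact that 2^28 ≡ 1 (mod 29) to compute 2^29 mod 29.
By Fermat: 2^{28} ≡ 1 (mod 29). So 2^{29} = 2^{28} · 2^{1} ≡ 2^{1} ≡ 2 (mod 29)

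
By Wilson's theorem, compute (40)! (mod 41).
By Wilson's theorem, (40)! ≡ -1 ≡ 40 (mod 41)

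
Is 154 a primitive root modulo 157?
154^{39} ≡ 1 (mod 157) and 39 < 156, so ord_157(154) = 39 ≠ 156 and 154 is not a primitive root.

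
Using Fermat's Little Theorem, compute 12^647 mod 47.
By Fermat: 12^{46} ≡ 1 mod 47. 647 ≡ 3 mod 46. So 12^{647} ≡ 12^{3} ≡ 36 mod 47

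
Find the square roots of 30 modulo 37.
The square roots of 30 mod 37 are 17 and 20. Verify: 17² = 289 ≡ 30 (mod 37)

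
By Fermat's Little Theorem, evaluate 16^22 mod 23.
By Fermat's Little Theorem, 16^{22} ≡ 1 mod 23 since 23 is prime and gcd(16, 23) = 1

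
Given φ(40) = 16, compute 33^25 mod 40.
By Euler: 33^{16} ≡ 1 (mod 40) since gcd(33, 40) = 1. 25 = 1×16 + 9. So 33^{25} ≡ 33^{9} ≡ 33 (mod 40)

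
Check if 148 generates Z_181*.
148^{45} ≡ 1 mod 181 and 45 < 180, so ord_181(148) = 45 ≠ 180 and 148 is not a primitive root.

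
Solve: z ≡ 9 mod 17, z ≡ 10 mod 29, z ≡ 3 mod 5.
M = 17 × 29 × 5 = 2465. M₁ = 145, y₁ ≡ 2 mod 17. M₂ = 85, y₂ ≡ 14 mod 29. M₃ = 493, y₃ ≡ 2 mod 5. z = 9×145×2 + 10×85×14 + 3×493×2 ≡ 213 mod 2465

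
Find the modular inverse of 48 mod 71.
Since 71 is prime, by Fermat 48^(-1) ≡ 48^{69} ≡ 37 (mod 71). Verify: 48 × 37 = 1776 ≡ 1 (mod 71)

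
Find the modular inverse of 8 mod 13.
Since 13 is prime, by Fermat 8^(-1) ≡ 8^{11} ≡ 5 (mod 13). Verify: 8 × 5 = 40 ≡ 1 (mod 13)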